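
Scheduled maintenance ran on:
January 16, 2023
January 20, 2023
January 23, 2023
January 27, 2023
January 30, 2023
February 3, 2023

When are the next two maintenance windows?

Gaps: 4, 3, 4, 3, 4 days — not constant, but cyclic with period 2.
The events fall on every Monday and Friday.
Next Monday: February 6, 2023.
Next Friday: February 10, 2023.

February 6, 2023; February 10, 2023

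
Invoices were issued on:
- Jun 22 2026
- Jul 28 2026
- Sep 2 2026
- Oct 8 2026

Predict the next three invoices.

Nov 13 2026, Dec 19 2026, Jan 24 2027

Every event comes 36 days after the last (36, 36, 36).
Oct 8 2026 + 36 days = Nov 13 2026.
Nov 13 2026 + 36 days = Dec 19 2026.
Dec 19 2026 + 36 days = Jan 24 2027.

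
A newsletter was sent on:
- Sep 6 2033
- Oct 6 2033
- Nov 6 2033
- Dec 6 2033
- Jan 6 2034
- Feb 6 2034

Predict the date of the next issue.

Mar 6 2034

Gaps: 30, 31, 30, 31, 31 days — not constant. Every event is on the 6th of the month.
Pattern: the 6th of each month.
March 2034: Mar 6 2034.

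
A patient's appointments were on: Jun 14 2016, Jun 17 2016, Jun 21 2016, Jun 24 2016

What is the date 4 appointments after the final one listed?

Gaps: 3, 4, 3 days — not constant, but cyclic with period 2.
The events fall on every Tuesday and Friday.
The following Tuesday is Jun 28 2016.
Next Friday: Jul 1 2016.
The following Tuesday is Jul 5 2016.
Next Friday: Jul 8 2016.

Jul 8 2016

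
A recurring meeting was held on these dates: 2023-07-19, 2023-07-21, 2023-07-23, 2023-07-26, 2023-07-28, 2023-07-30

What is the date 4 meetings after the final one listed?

2023-08-09

Every event lands on a Wednesday or Friday or Sunday (gaps cycle 2, 2, 3, 2, 2).
So the schedule is: every Wednesday, Friday and Sunday.
The following Wednesday is 2023-08-02.
Next Friday: 2023-08-04.
Next Sunday: 2023-08-06.
Next Wednesday: 2023-08-09.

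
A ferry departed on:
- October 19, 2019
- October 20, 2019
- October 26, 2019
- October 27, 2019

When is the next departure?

Every event lands on a Saturday or Sunday (gaps cycle 1, 6, 1).
So the schedule is: every Saturday and Sunday.
The following Saturday is November 2, 2019.

November 2, 2019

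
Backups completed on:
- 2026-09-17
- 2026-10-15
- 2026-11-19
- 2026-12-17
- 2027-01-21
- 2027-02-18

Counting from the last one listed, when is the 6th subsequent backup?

These are Thursdays at 28- or 35-day spacing (28, 35, 28, 35, 28).
The pattern: 3rd Thursday of the month.
March 2027 — 3rd Thursday is 2027-03-18.
April 2027 — 3rd Thursday is 2027-04-15.
May 2027 — 3rd Thursday is 2027-05-20.
June 2027 — 3rd Thursday is 2027-06-17.
July 2027 — 3rd Thursday is 2027-07-15.
3rd Thursday of August 2027: 2027-08-19.

2027-08-19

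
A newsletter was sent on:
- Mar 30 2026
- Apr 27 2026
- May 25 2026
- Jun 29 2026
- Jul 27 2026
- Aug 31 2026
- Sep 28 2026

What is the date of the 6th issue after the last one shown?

Mar 29 2027

These are Mondays with 28, 28, 35, 28, 35, 28-day gaps.
Each is the final Monday of its month — Mar 30 2026 is past the 28th, so '4th Monday' doesn't fit.
Last Monday of October 2026: Oct 26 2026.
November 2026 ends with Monday Nov 30 2026.
Last Monday of December 2026: Dec 28 2026.
Last Monday of January 2027: Jan 25 2027.
February 2027 ends with Monday Feb 22 2027.
March 2027 ends with Monday Mar 29 2027.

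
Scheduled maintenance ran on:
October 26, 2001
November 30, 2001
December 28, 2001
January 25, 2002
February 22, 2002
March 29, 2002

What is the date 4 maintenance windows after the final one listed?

All Fridays; the gaps (35, 28, 28, 28, 35) vary with month length.
This is the last Friday of each month.
April 2002 ends with Friday April 26, 2002.
May 2002 ends with Friday May 31, 2002.
June 2002 ends with Friday June 28, 2002.
July 2002 ends with Friday July 26, 2002.

July 26, 2002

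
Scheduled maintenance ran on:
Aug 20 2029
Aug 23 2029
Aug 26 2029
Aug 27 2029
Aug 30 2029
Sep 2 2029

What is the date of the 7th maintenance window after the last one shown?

Sep 17 2029

Every event lands on a Monday or Thursday or Sunday (gaps cycle 3, 3, 1, 3, 3).
So the schedule is: every Monday, Thursday and Sunday.
Next Monday: Sep 3 2029.
Next Thursday: Sep 6 2029.
Next Sunday: Sep 9 2029.
The following Monday is Sep 10 2029.
Next Thursday: Sep 13 2029.
The following Sunday is Sep 16 2029.
Next Monday: Sep 17 2029.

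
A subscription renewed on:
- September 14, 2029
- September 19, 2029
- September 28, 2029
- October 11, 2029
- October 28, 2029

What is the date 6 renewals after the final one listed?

May 2, 2030

Gaps: 5, 9, 13, 17 days — each gap is 4 larger than the previous one.
Next gap: 21 days. October 28, 2029 + 21 days = November 18, 2029.
Next gap: 25 days. November 18, 2029 + 25 days = December 13, 2029.
Next gap: 29 days. December 13, 2029 + 29 days = January 11, 2030.
Next gap: 33 days. January 11, 2030 + 33 days = February 13, 2030.
Next gap: 37 days. February 13, 2030 + 37 days = March 22, 2030.
Next gap: 41 days. March 22, 2030 + 41 days = May 2, 2030.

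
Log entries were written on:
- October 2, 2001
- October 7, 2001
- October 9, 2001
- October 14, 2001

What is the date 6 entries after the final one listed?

November 4, 2001

Every event lands on a Tuesday or Sunday (gaps cycle 5, 2, 5).
So the schedule is: every Tuesday and Sunday.
Next Tuesday: October 16, 2001.
The following Sunday is October 21, 2001.
The following Tuesday is October 23, 2001.
The following Sunday is October 28, 2001.
The following Tuesday is October 30, 2001.
The following Sunday is November 4, 2001.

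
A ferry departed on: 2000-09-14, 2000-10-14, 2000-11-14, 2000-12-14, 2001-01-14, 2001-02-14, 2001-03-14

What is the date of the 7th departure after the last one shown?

2001-10-14

The day-of-month is always 14 (30, 31, 30, 31, 31, 28 days between events).
So this recurs on the 14th of each month.
Next: April 2001 → 2001-04-14.
Next: May 2001 → 2001-05-14.
June 2001: 2001-06-14.
Next: July 2001 → 2001-07-14.
Next: August 2001 → 2001-08-14.
Next: September 2001 → 2001-09-14.
October 2001: 2001-10-14.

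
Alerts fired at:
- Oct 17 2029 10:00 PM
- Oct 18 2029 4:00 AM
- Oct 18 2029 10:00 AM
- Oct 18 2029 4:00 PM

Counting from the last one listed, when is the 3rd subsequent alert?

Oct 19 2029 10:00 AM

The interval is a steady 6 hours (6, 6, 6).
Oct 18 2029 4:00 PM + 6 h = Oct 18 2029 10:00 PM.
Oct 18 2029 10:00 PM + 6 h = Oct 19 2029 4:00 AM.
Oct 19 2029 4:00 AM + 6 h = Oct 19 2029 10:00 AM.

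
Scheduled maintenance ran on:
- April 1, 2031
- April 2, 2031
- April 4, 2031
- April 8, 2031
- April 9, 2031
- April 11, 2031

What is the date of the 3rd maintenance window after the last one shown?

April 18, 2031

Every event lands on a Tuesday or Wednesday or Friday (gaps cycle 1, 2, 4, 1, 2).
So the schedule is: every Tuesday, Wednesday and Friday.
The following Tuesday is April 15, 2031.
The following Wednesday is April 16, 2031.
Next Friday: April 18, 2031.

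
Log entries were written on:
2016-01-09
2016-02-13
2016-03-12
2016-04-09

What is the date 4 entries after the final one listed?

2016-08-13

These are Saturdays at 28- or 35-day spacing (35, 28, 28).
The pattern: 2nd Saturday of the month.
May 2016 — 2nd Saturday is 2016-05-14.
June 2016 — 2nd Saturday is 2016-06-11.
2nd Saturday of July 2016: 2016-07-09.
August 2016 — 2nd Saturday is 2016-08-13.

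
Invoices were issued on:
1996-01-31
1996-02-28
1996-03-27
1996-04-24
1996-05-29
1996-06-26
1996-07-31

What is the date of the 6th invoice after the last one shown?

These are Wednesdays with 28, 28, 28, 35, 28, 35-day gaps.
Each is the final Wednesday of its month — 1996-01-31 is past the 28th, so '4th Wednesday' doesn't fit.
August 1996 ends with Wednesday 1996-08-28.
September 1996 ends with Wednesday 1996-09-25.
Last Wednesday of October 1996: 1996-10-30.
Last Wednesday of November 1996: 1996-11-27.
Last Wednesday of December 1996: 1996-12-25.
Last Wednesday of January 1997: 1997-01-29.

1997-01-29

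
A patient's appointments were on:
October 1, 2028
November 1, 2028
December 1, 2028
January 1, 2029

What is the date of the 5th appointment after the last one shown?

June 1, 2029

The day-of-month is always 1 (31, 30, 31 days between events).
So this recurs on the 1st of each month.
Next: February 2029 → February 1, 2029.
Next: March 2029 → March 1, 2029.
Next: April 2029 → April 1, 2029.
May 2029: May 1, 2029.
June 2029: June 1, 2029.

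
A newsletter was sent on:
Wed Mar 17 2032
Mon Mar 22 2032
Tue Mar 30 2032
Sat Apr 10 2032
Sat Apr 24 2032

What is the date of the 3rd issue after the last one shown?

Wed Jun 23 2032

Gaps: 5, 8, 11, 14 days — each gap is 3 larger than the previous one.
Next gap: 17 days. Sat Apr 24 2032 + 17 days = Tue May 11 2032.
Next gap: 20 days. Tue May 11 2032 + 20 days = Mon May 31 2032.
Next gap: 23 days. Mon May 31 2032 + 23 days = Wed Jun 23 2032.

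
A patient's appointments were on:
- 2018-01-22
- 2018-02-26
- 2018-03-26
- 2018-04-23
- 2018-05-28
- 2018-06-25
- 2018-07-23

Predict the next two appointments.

2018-08-27, 2018-09-24

All dates are Mondays, 35, 28, 28, 35, 28, 28 days apart.
Specifically, the 4th Monday of each month.
August 2018 — 4th Monday is 2018-08-27.
September 2018 — 4th Monday is 2018-09-24.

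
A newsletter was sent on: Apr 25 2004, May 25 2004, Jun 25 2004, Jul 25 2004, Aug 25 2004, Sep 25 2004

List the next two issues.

Oct 25 2004, Nov 25 2004

The day-of-month is always 25 (30, 31, 30, 31, 31 days between events).
So this recurs on the 25th of each month.
Next: October 2004 → Oct 25 2004.
Next: November 2004 → Nov 25 2004.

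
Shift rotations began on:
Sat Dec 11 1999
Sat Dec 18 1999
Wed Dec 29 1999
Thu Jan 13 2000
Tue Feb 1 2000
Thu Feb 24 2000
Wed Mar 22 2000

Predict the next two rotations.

Gaps: 7, 11, 15, 19, 23, 27 days — each gap is 4 larger than the previous one.
Next gap: 31 days. Wed Mar 22 2000 + 31 days = Sat Apr 22 2000.
Next gap: 35 days. Sat Apr 22 2000 + 35 days = Sat May 27 2000.

Sat Apr 22 2000, Sat May 27 2000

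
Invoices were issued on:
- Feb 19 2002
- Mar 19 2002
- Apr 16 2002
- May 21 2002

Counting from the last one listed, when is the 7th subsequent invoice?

Dec 17 2002

All dates are Tuesdays, 28, 28, 35 days apart.
Specifically, the 3rd Tuesday of each month.
June 2002 — 3rd Tuesday is Jun 18 2002.
July 2002 — 3rd Tuesday is Jul 16 2002.
August 2002 — 3rd Tuesday is Aug 20 2002.
3rd Tuesday of September 2002: Sep 17 2002.
October 2002 — 3rd Tuesday is Oct 15 2002.
3rd Tuesday of November 2002: Nov 19 2002.
December 2002 — 3rd Tuesday is Dec 17 2002.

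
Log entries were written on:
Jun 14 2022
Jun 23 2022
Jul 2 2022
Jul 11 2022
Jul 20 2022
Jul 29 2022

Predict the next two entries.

Aug 7 2022, Aug 16 2022

Every event comes 9 days after the last (9, 9, 9, 9, 9).
Jul 29 2022 + 9 days = Aug 7 2022.
Aug 7 2022 + 9 days = Aug 16 2022.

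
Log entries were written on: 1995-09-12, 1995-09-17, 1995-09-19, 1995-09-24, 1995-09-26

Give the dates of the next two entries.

Every event lands on a Tuesday or Sunday (gaps cycle 5, 2, 5, 2).
So the schedule is: every Tuesday and Sunday.
Next Sunday: 1995-10-01.
Next Tuesday: 1995-10-03.

1995-10-01, 1995-10-03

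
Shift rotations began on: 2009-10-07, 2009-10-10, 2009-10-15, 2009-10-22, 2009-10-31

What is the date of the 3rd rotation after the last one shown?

Intervals are 3, 5, 7, 9 days — an arithmetic progression with common difference 2.
Next gap: 11 days. 2009-10-31 + 11 days = 2009-11-11.
Next gap: 13 days. 2009-11-11 + 13 days = 2009-11-24.
Next gap: 15 days. 2009-11-24 + 15 days = 2009-12-09.

2009-12-09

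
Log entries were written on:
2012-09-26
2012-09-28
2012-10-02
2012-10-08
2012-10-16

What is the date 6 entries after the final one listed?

Intervals are 2, 4, 6, 8 days — an arithmetic progression with common difference 2.
Next gap: 10 days. 2012-10-16 + 10 days = 2012-10-26.
Next gap: 12 days. 2012-10-26 + 12 days = 2012-11-07.
Next gap: 14 days. 2012-11-07 + 14 days = 2012-11-21.
Next gap: 16 days. 2012-11-21 + 16 days = 2012-12-07.
Next gap: 18 days. 2012-12-07 + 18 days = 2012-12-25.
Next gap: 20 days. 2012-12-25 + 20 days = 2013-01-14.

2013-01-14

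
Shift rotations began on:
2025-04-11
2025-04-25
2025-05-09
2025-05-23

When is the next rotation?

Every event comes 14 days after the last (14, 14, 14).
2025-05-23 + 14 days = 2025-06-06.

2025-06-06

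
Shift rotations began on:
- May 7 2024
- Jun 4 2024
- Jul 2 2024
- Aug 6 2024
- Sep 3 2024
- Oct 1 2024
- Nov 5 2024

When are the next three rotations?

Dec 3 2024, Jan 7 2025, Feb 4 2025

All dates are Tuesdays, 28, 28, 35, 28, 28, 35 days apart.
Specifically, the 1st Tuesday of each month.
December 2024 — 1st Tuesday is Dec 3 2024.
January 2025 — 1st Tuesday is Jan 7 2025.
1st Tuesday of February 2025: Feb 4 2025.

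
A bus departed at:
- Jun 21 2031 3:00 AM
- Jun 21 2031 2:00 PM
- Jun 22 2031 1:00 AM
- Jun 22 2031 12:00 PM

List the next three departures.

Jun 22 2031 11:00 PM, Jun 23 2031 10:00 AM, Jun 23 2031 9:00 PM

Spacing: 11, 11, 11 h — constant 11 h.
Jun 22 2031 12:00 PM + 11 h = Jun 22 2031 11:00 PM.
Jun 22 2031 11:00 PM + 11 h = Jun 23 2031 10:00 AM.
Jun 23 2031 10:00 AM + 11 h = Jun 23 2031 9:00 PM.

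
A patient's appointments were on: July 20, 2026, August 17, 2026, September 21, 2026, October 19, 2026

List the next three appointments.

All dates are Mondays, 28, 35, 28 days apart.
Specifically, the 3rd Monday of each month.
3rd Monday of November 2026: November 16, 2026.
3rd Monday of December 2026: December 21, 2026.
January 2027 — 3rd Monday is January 18, 2027.

November 16, 2026; December 21, 2026; January 18, 2027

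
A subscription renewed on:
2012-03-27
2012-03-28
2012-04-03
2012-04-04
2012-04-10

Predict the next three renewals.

The gap pattern 1, 6, 1, 6 repeats every 2 events.
These are the Tuesdays and Wednesdays of each week.
Next Wednesday: 2012-04-11.
The following Tuesday is 2012-04-17.
The following Wednesday is 2012-04-18.

2012-04-11, 2012-04-17, 2012-04-18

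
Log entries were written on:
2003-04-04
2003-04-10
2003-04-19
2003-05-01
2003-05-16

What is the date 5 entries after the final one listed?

Intervals are 6, 9, 12, 15 days — an arithmetic progression with common difference 3.
Next gap: 18 days. 2003-05-16 + 18 days = 2003-06-03.
Next gap: 21 days. 2003-06-03 + 21 days = 2003-06-24.
Next gap: 24 days. 2003-06-24 + 24 days = 2003-07-18.
Next gap: 27 days. 2003-07-18 + 27 days = 2003-08-14.
Next gap: 30 days. 2003-08-14 + 30 days = 2003-09-13.

2003-09-13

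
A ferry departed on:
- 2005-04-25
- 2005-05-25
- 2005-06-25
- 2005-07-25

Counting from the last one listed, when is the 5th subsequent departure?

The day-of-month is always 25 (30, 31, 30 days between events).
So this recurs on the 25th of each month.
August 2005: 2005-08-25.
Next: September 2005 → 2005-09-25.
Next: October 2005 → 2005-10-25.
November 2005: 2005-11-25.
Next: December 2005 → 2005-12-25.

2005-12-25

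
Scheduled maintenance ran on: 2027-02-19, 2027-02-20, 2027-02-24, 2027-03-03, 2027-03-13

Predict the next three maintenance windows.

Gaps: 1, 4, 7, 10 days — each gap is 3 larger than the previous one.
Next gap: 13 days. 2027-03-13 + 13 days = 2027-03-26.
Next gap: 16 days. 2027-03-26 + 16 days = 2027-04-11.
Next gap: 19 days. 2027-04-11 + 19 days = 2027-04-30.

2027-03-26, 2027-04-11, 2027-04-30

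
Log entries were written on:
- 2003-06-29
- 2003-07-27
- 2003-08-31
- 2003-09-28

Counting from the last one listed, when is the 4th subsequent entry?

2004-01-25

These are Sundays with 28, 35, 28-day gaps.
Each is the final Sunday of its month — 2003-06-29 is past the 28th, so '4th Sunday' doesn't fit.
Last Sunday of October 2003: 2003-10-26.
Last Sunday of November 2003: 2003-11-30.
Last Sunday of December 2003: 2003-12-28.
Last Sunday of January 2004: 2004-01-25.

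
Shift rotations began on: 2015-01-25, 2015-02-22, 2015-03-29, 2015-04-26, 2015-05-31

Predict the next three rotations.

These are Sundays with 28, 35, 28, 35-day gaps.
Each is the final Sunday of its month — 2015-03-29 is past the 28th, so '4th Sunday' doesn't fit.
Last Sunday of June 2015: 2015-06-28.
Last Sunday of July 2015: 2015-07-26.
August 2015 ends with Sunday 2015-08-30.

2015-06-28, 2015-07-26, 2015-08-30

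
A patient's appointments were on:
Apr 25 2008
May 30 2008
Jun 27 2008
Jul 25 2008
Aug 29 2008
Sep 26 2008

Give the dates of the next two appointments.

These are Fridays with 35, 28, 28, 35, 28-day gaps.
Each is the final Friday of its month — May 30 2008 is past the 28th, so '4th Friday' doesn't fit.
Last Friday of October 2008: Oct 31 2008.
November 2008 ends with Friday Nov 28 2008.

Oct 31 2008, Nov 28 2008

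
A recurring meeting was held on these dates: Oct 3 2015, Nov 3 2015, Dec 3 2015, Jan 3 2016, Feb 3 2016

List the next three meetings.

Gaps: 31, 30, 31, 31 days — not constant. Every event is on the 3rd of the month.
Pattern: the 3rd of each month.
Next: March 2016 → Mar 3 2016.
April 2016: Apr 3 2016.
May 2016: May 3 2016.

Mar 3 2016, Apr 3 2016, May 3 2016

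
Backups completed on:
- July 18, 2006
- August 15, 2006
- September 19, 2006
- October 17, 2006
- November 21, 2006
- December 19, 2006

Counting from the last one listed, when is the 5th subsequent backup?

May 15, 2007

All dates are Tuesdays, 28, 35, 28, 35, 28 days apart.
Specifically, the 3rd Tuesday of each month.
January 2007 — 3rd Tuesday is January 16, 2007.
February 2007 — 3rd Tuesday is February 20, 2007.
3rd Tuesday of March 2007: March 20, 2007.
April 2007 — 3rd Tuesday is April 17, 2007.
May 2007 — 3rd Tuesday is May 15, 2007.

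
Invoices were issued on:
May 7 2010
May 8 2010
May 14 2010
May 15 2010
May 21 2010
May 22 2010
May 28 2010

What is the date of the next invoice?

Gaps: 1, 6, 1, 6, 1, 6 days — not constant, but cyclic with period 2.
The events fall on every Friday and Saturday.
Next Saturday: May 29 2010.

May 29 2010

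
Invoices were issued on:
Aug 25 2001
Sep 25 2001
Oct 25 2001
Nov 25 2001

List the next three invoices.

Dec 25 2001, Jan 25 2002, Feb 25 2002

Gaps: 31, 30, 31 days — not constant. Every event is on the 25th of the month.
Pattern: the 25th of each month.
Next: December 2001 → Dec 25 2001.
January 2002: Jan 25 2002.
February 2002: Feb 25 2002.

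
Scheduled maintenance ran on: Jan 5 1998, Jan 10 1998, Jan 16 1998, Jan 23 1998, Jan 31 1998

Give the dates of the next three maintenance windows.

Feb 9 1998, Feb 19 1998, Mar 2 1998

Gaps: 5, 6, 7, 8 days — each gap is 1 larger than the previous one.
Next gap: 9 days. Jan 31 1998 + 9 days = Feb 9 1998.
Next gap: 10 days. Feb 9 1998 + 10 days = Feb 19 1998.
Next gap: 11 days. Feb 19 1998 + 11 days = Mar 2 1998.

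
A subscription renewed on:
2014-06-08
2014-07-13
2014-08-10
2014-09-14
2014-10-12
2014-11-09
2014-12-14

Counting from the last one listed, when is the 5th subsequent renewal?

These are Sundays at 28- or 35-day spacing (35, 28, 35, 28, 28, 35).
The pattern: 2nd Sunday of the month.
January 2015 — 2nd Sunday is 2015-01-11.
February 2015 — 2nd Sunday is 2015-02-08.
March 2015 — 2nd Sunday is 2015-03-08.
April 2015 — 2nd Sunday is 2015-04-12.
2nd Sunday of May 2015: 2015-05-10.

2015-05-10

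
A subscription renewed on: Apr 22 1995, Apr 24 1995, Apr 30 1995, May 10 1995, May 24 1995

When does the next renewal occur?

The spacing grows by 4 each time: 2, 6, 10, 14 days.
Next gap: 18 days. May 24 1995 + 18 days = Jun 11 1995.

Jun 11 1995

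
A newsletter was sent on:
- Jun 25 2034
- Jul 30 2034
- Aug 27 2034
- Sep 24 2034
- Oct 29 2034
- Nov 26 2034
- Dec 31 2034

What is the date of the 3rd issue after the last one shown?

Mar 25 2035

All Sundays; the gaps (35, 28, 28, 35, 28, 35) vary with month length.
This is the last Sunday of each month.
January 2035 ends with Sunday Jan 28 2035.
Last Sunday of February 2035: Feb 25 2035.
Last Sunday of March 2035: Mar 25 2035.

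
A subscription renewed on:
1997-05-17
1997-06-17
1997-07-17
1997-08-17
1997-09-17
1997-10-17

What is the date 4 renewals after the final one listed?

Each date is the 17th; the gaps (31, 30, 31, 31, 30) track the month lengths.
The rule is the 17th of each month.
November 1997: 1997-11-17.
December 1997: 1997-12-17.
January 1998: 1998-01-17.
Next: February 1998 → 1998-02-17.

1998-02-17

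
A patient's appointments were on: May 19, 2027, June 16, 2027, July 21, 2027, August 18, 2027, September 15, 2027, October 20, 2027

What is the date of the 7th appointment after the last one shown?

These are Wednesdays at 28- or 35-day spacing (28, 35, 28, 28, 35).
The pattern: 3rd Wednesday of the month.
November 2027 — 3rd Wednesday is November 17, 2027.
3rd Wednesday of December 2027: December 15, 2027.
January 2028 — 3rd Wednesday is January 19, 2028.
3rd Wednesday of February 2028: February 16, 2028.
3rd Wednesday of March 2028: March 15, 2028.
April 2028 — 3rd Wednesday is April 19, 2028.
May 2028 — 3rd Wednesday is May 17, 2028.

May 17, 2028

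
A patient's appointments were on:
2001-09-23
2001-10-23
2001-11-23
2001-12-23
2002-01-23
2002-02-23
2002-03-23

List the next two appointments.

Gaps: 30, 31, 30, 31, 31, 28 days — not constant. Every event is on the 23rd of the month.
Pattern: the 23rd of each month.
April 2002: 2002-04-23.
Next: May 2002 → 2002-05-23.

2002-04-23, 2002-05-23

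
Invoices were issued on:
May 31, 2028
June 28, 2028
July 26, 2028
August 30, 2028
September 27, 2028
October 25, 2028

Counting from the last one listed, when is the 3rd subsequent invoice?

Every date is a Wednesday; gaps 28, 28, 35, 28, 28 days.
Each is the last Wednesday of its month (at least one falls on the 29th or later, ruling out '4th Wednesday').
Last Wednesday of November 2028: November 29, 2028.
Last Wednesday of December 2028: December 27, 2028.
January 2029 ends with Wednesday January 31, 2029.

January 31, 2029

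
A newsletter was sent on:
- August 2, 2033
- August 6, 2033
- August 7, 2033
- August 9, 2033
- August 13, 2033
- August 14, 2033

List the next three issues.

August 16, 2033; August 20, 2033; August 21, 2033

Gaps: 4, 1, 2, 4, 1 days — not constant, but cyclic with period 3.
The events fall on every Tuesday, Saturday and Sunday.
The following Tuesday is August 16, 2033.
Next Saturday: August 20, 2033.
Next Sunday: August 21, 2033.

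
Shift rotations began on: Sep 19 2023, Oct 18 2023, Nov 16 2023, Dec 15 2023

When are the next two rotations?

The spacing is 29, 29, 29 days — always 29 days.
Dec 15 2023 + 29 days = Jan 13 2024.
Jan 13 2024 + 29 days = Feb 11 2024.

Jan 13 2024, Feb 11 2024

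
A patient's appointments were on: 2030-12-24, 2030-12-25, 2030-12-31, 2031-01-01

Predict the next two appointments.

2031-01-07, 2031-01-08

Every event lands on a Tuesday or Wednesday (gaps cycle 1, 6, 1).
So the schedule is: every Tuesday and Wednesday.
The following Tuesday is 2031-01-07.
Next Wednesday: 2031-01-08.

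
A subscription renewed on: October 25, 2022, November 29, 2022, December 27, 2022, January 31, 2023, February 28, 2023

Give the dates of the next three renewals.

March 28, 2023; April 25, 2023; May 30, 2023

All Tuesdays; the gaps (35, 28, 35, 28) vary with month length.
This is the last Tuesday of each month.
March 2023 ends with Tuesday March 28, 2023.
Last Tuesday of April 2023: April 25, 2023.
Last Tuesday of May 2023: May 30, 2023.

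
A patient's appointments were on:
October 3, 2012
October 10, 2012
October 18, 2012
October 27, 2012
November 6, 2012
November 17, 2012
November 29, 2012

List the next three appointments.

December 12, 2012; December 26, 2012; January 10, 2013

Gaps: 7, 8, 9, 10, 11, 12 days — each gap is 1 larger than the previous one.
Next gap: 13 days. November 29, 2012 + 13 days = December 12, 2012.
Next gap: 14 days. December 12, 2012 + 14 days = December 26, 2012.
Next gap: 15 days. December 26, 2012 + 15 days = January 10, 2013.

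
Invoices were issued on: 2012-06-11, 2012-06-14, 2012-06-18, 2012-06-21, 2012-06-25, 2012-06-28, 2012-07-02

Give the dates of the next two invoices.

2012-07-05, 2012-07-09

The gap pattern 3, 4, 3, 4, 3, 4 repeats every 2 events.
These are the Mondays and Thursdays of each week.
The following Thursday is 2012-07-05.
The following Monday is 2012-07-09.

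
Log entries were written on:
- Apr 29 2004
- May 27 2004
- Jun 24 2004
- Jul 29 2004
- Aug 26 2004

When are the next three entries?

Sep 30 2004, Oct 28 2004, Nov 25 2004

All Thursdays; the gaps (28, 28, 35, 28) vary with month length.
This is the last Thursday of each month.
September 2004 ends with Thursday Sep 30 2004.
October 2004 ends with Thursday Oct 28 2004.
Last Thursday of November 2004: Nov 25 2004.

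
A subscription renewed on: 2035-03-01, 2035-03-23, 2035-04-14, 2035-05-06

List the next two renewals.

2035-05-28, 2035-06-19

The spacing is 22, 22, 22 days — always 22 days.
2035-05-06 + 22 days = 2035-05-28.
2035-05-28 + 22 days = 2035-06-19.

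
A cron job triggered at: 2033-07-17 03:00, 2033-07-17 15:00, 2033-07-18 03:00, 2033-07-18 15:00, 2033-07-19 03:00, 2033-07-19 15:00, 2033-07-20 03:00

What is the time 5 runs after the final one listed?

2033-07-22 15:00

Spacing: 12, 12, 12, 12, 12, 12 h — constant 12 h.
2033-07-20 03:00 + 12 h = 2033-07-20 15:00.
2033-07-20 15:00 + 12 h = 2033-07-21 03:00.
2033-07-21 03:00 + 12 h = 2033-07-21 15:00.
2033-07-21 15:00 + 12 h = 2033-07-22 03:00.
2033-07-22 03:00 + 12 h = 2033-07-22 15:00.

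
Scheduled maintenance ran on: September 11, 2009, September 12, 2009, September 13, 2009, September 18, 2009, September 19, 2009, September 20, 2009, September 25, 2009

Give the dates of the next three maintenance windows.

The gap pattern 1, 1, 5, 1, 1, 5 repeats every 3 events.
These are the Fridays, Saturdays and Sundays of each week.
The following Saturday is September 26, 2009.
The following Sunday is September 27, 2009.
The following Friday is October 2, 2009.

September 26, 2009; September 27, 2009; October 2, 2009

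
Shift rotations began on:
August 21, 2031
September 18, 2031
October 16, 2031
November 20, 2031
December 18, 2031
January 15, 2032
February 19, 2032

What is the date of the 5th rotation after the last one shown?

July 15, 2032

All dates are Thursdays, 28, 28, 35, 28, 28, 35 days apart.
Specifically, the 3rd Thursday of each month.
3rd Thursday of March 2032: March 18, 2032.
3rd Thursday of April 2032: April 15, 2032.
May 2032 — 3rd Thursday is May 20, 2032.
3rd Thursday of June 2032: June 17, 2032.
July 2032 — 3rd Thursday is July 15, 2032.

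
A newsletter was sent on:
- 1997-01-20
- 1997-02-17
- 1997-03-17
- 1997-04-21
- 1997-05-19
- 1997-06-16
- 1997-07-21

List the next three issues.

1997-08-18, 1997-09-15, 1997-10-20

These are Mondays at 28- or 35-day spacing (28, 28, 35, 28, 28, 35).
The pattern: 3rd Monday of the month.
August 1997 — 3rd Monday is 1997-08-18.
3rd Monday of September 1997: 1997-09-15.
3rd Monday of October 1997: 1997-10-20.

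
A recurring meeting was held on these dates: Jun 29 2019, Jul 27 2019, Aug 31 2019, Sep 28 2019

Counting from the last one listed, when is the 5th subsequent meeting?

Every date is a Saturday; gaps 28, 35, 28 days.
Each is the last Saturday of its month (at least one falls on the 29th or later, ruling out '4th Saturday').
October 2019 ends with Saturday Oct 26 2019.
Last Saturday of November 2019: Nov 30 2019.
Last Saturday of December 2019: Dec 28 2019.
January 2020 ends with Saturday Jan 25 2020.
February 2020 ends with Saturday Feb 29 2020.

Feb 29 2020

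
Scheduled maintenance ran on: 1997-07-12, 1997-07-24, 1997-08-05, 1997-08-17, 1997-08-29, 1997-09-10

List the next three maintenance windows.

1997-09-22, 1997-10-04, 1997-10-16

The spacing is 12, 12, 12, 12, 12 days — always 12 days.
1997-09-10 + 12 days = 1997-09-22.
1997-09-22 + 12 days = 1997-10-04.
1997-10-04 + 12 days = 1997-10-16.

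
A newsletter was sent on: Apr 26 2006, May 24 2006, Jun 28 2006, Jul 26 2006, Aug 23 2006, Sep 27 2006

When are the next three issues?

Gaps: 28, 35, 28, 28, 35 days — a mix of 28 and 35. Every date is a Wednesday.
Each is the 4th Wednesday of its month.
October 2006 — 4th Wednesday is Oct 25 2006.
November 2006 — 4th Wednesday is Nov 22 2006.
December 2006 — 4th Wednesday is Dec 27 2006.

Oct 25 2006, Nov 22 2006, Dec 27 2006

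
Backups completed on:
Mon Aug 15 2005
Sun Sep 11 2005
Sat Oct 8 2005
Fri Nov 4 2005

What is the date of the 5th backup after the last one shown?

Sun Mar 19 2006

The spacing is 27, 27, 27 days — always 27 days.
Fri Nov 4 2005 + 27 days = Thu Dec 1 2005.
Thu Dec 1 2005 + 27 days = Wed Dec 28 2005.
Wed Dec 28 2005 + 27 days = Tue Jan 24 2006.
Tue Jan 24 2006 + 27 days = Mon Feb 20 2006.
Mon Feb 20 2006 + 27 days = Sun Mar 19 2006.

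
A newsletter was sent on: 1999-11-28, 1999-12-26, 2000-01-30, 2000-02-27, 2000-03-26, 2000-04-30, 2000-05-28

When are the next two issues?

All Sundays; the gaps (28, 35, 28, 28, 35, 28) vary with month length.
This is the last Sunday of each month.
June 2000 ends with Sunday 2000-06-25.
Last Sunday of July 2000: 2000-07-30.

2000-06-25, 2000-07-30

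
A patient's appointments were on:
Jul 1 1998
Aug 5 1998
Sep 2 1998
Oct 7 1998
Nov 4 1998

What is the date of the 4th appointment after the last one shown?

Mar 3 1999

All dates are Wednesdays, 35, 28, 35, 28 days apart.
Specifically, the 1st Wednesday of each month.
1st Wednesday of December 1998: Dec 2 1998.
January 1999 — 1st Wednesday is Jan 6 1999.
February 1999 — 1st Wednesday is Feb 3 1999.
March 1999 — 1st Wednesday is Mar 3 1999.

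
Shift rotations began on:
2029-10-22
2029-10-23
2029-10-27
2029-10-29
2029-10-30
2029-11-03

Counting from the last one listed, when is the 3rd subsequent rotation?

Gaps: 1, 4, 2, 1, 4 days — not constant, but cyclic with period 3.
The events fall on every Monday, Tuesday and Saturday.
The following Monday is 2029-11-05.
Next Tuesday: 2029-11-06.
The following Saturday is 2029-11-10.

2029-11-10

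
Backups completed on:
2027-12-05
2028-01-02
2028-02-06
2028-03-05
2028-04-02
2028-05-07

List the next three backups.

These are Sundays at 28- or 35-day spacing (28, 35, 28, 28, 35).
The pattern: 1st Sunday of the month.
1st Sunday of June 2028: 2028-06-04.
1st Sunday of July 2028: 2028-07-02.
1st Sunday of August 2028: 2028-08-06.

2028-06-04, 2028-07-02, 2028-08-06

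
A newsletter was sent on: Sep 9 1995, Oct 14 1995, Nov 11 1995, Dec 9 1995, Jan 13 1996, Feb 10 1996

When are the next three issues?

Mar 9 1996, Apr 13 1996, May 11 1996

All dates are Saturdays, 35, 28, 28, 35, 28 days apart.
Specifically, the 2nd Saturday of each month.
2nd Saturday of March 1996: Mar 9 1996.
April 1996 — 2nd Saturday is Apr 13 1996.
May 1996 — 2nd Saturday is May 11 1996.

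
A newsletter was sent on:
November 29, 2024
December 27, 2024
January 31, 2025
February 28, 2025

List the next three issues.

Every date is a Friday; gaps 28, 35, 28 days.
Each is the last Friday of its month (at least one falls on the 29th or later, ruling out '4th Friday').
Last Friday of March 2025: March 28, 2025.
April 2025 ends with Friday April 25, 2025.
Last Friday of May 2025: May 30, 2025.

March 28, 2025; April 25, 2025; May 30, 2025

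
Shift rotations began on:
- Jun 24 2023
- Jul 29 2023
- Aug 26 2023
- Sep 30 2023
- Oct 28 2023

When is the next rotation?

All Saturdays; the gaps (35, 28, 35, 28) vary with month length.
This is the last Saturday of each month.
Last Saturday of November 2023: Nov 25 2023.

Nov 25 2023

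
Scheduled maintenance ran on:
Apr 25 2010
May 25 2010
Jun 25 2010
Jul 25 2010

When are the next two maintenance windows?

Aug 25 2010, Sep 25 2010

Gaps: 30, 31, 30 days — not constant. Every event is on the 25th of the month.
Pattern: the 25th of each month.
Next: August 2010 → Aug 25 2010.
Next: September 2010 → Sep 25 2010.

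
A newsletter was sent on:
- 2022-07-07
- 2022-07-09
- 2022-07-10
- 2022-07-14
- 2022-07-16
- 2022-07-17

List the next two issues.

2022-07-21, 2022-07-23

Gaps: 2, 1, 4, 2, 1 days — not constant, but cyclic with period 3.
The events fall on every Thursday, Saturday and Sunday.
Next Thursday: 2022-07-21.
The following Saturday is 2022-07-23.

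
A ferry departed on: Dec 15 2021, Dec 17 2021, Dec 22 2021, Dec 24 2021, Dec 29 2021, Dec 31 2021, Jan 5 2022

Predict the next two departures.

Every event lands on a Wednesday or Friday (gaps cycle 2, 5, 2, 5, 2, 5).
So the schedule is: every Wednesday and Friday.
Next Friday: Jan 7 2022.
Next Wednesday: Jan 12 2022.

Jan 7 2022, Jan 12 2022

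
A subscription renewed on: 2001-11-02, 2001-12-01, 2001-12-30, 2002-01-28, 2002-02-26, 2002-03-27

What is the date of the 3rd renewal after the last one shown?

The spacing is 29, 29, 29, 29, 29 days — always 29 days.
2002-03-27 + 29 days = 2002-04-25.
2002-04-25 + 29 days = 2002-05-24.
2002-05-24 + 29 days = 2002-06-22.

2002-06-22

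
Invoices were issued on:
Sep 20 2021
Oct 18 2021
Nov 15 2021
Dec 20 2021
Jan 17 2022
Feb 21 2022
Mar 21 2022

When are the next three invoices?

Gaps: 28, 28, 35, 28, 35, 28 days — a mix of 28 and 35. Every date is a Monday.
Each is the 3rd Monday of its month.
3rd Monday of April 2022: Apr 18 2022.
May 2022 — 3rd Monday is May 16 2022.
3rd Monday of June 2022: Jun 20 2022.

Apr 18 2022, May 16 2022, Jun 20 2022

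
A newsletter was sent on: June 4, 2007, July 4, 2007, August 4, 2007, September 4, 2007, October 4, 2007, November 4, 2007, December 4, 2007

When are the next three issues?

The day-of-month is always 4 (30, 31, 31, 30, 31, 30 days between events).
So this recurs on the 4th of each month.
January 2008: January 4, 2008.
February 2008: February 4, 2008.
March 2008: March 4, 2008.

January 4, 2008; February 4, 2008; March 4, 2008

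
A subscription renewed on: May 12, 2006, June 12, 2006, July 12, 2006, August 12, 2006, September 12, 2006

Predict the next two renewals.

Gaps: 31, 30, 31, 31 days — not constant. Every event is on the 12th of the month.
Pattern: the 12th of each month.
Next: October 2006 → October 12, 2006.
Next: November 2006 → November 12, 2006.

October 12, 2006; November 12, 2006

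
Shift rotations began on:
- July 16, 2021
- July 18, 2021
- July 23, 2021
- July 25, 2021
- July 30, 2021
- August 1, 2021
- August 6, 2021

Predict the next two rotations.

August 8, 2021; August 13, 2021

The gap pattern 2, 5, 2, 5, 2, 5 repeats every 2 events.
These are the Fridays and Sundays of each week.
The following Sunday is August 8, 2021.
The following Friday is August 13, 2021.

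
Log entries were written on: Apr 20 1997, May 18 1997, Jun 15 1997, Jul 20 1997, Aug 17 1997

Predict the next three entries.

Sep 21 1997, Oct 19 1997, Nov 16 1997

Gaps: 28, 28, 35, 28 days — a mix of 28 and 35. Every date is a Sunday.
Each is the 3rd Sunday of its month.
3rd Sunday of September 1997: Sep 21 1997.
October 1997 — 3rd Sunday is Oct 19 1997.
November 1997 — 3rd Sunday is Nov 16 1997.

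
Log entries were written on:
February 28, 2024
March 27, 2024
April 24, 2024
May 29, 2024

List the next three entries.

All Wednesdays; the gaps (28, 28, 35) vary with month length.
This is the last Wednesday of each month.
Last Wednesday of June 2024: June 26, 2024.
Last Wednesday of July 2024: July 31, 2024.
August 2024 ends with Wednesday August 28, 2024.

June 26, 2024; July 31, 2024; August 28, 2024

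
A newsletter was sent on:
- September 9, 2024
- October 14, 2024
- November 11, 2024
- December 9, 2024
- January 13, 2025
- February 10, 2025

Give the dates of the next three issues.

Gaps: 35, 28, 28, 35, 28 days — a mix of 28 and 35. Every date is a Monday.
Each is the 2nd Monday of its month.
March 2025 — 2nd Monday is March 10, 2025.
April 2025 — 2nd Monday is April 14, 2025.
May 2025 — 2nd Monday is May 12, 2025.

March 10, 2025; April 14, 2025; May 12, 2025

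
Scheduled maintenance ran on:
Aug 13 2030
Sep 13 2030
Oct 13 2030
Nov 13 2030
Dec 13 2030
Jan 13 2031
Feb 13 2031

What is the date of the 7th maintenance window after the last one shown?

Gaps: 31, 30, 31, 30, 31, 31 days — not constant. Every event is on the 13th of the month.
Pattern: the 13th of each month.
March 2031: Mar 13 2031.
Next: April 2031 → Apr 13 2031.
May 2031: May 13 2031.
June 2031: Jun 13 2031.
July 2031: Jul 13 2031.
August 2031: Aug 13 2031.
Next: September 2031 → Sep 13 2031.

Sep 13 2031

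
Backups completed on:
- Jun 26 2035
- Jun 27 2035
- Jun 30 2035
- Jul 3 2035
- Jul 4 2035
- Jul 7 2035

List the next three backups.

Gaps: 1, 3, 3, 1, 3 days — not constant, but cyclic with period 3.
The events fall on every Tuesday, Wednesday and Saturday.
The following Tuesday is Jul 10 2035.
Next Wednesday: Jul 11 2035.
The following Saturday is Jul 14 2035.

Jul 10 2035, Jul 11 2035, Jul 14 2035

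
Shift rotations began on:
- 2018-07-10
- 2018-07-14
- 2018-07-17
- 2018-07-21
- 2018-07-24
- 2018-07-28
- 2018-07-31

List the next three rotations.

Every event lands on a Tuesday or Saturday (gaps cycle 4, 3, 4, 3, 4, 3).
So the schedule is: every Tuesday and Saturday.
The following Saturday is 2018-08-04.
The following Tuesday is 2018-08-07.
Next Saturday: 2018-08-11.

2018-08-04, 2018-08-07, 2018-08-11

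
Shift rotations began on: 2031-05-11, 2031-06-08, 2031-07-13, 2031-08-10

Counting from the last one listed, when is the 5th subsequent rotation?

All dates are Sundays, 28, 35, 28 days apart.
Specifically, the 2nd Sunday of each month.
September 2031 — 2nd Sunday is 2031-09-14.
October 2031 — 2nd Sunday is 2031-10-12.
November 2031 — 2nd Sunday is 2031-11-09.
2nd Sunday of December 2031: 2031-12-14.
2nd Sunday of January 2032: 2032-01-11.

2032-01-11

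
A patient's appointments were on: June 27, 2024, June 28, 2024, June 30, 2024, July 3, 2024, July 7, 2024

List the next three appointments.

July 12, 2024; July 18, 2024; July 25, 2024

Intervals are 1, 2, 3, 4 days — an arithmetic progression with common difference 1.
Next gap: 5 days. July 7, 2024 + 5 days = July 12, 2024.
Next gap: 6 days. July 12, 2024 + 6 days = July 18, 2024.
Next gap: 7 days. July 18, 2024 + 7 days = July 25, 2024.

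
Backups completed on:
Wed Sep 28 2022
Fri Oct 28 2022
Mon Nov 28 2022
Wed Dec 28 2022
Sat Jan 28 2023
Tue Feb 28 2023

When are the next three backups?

Tue Mar 28 2023, Fri Apr 28 2023, Sun May 28 2023

The day-of-month is always 28 (30, 31, 30, 31, 31 days between events).
So this recurs on the 28th of each month.
Next: March 2023 → Tue Mar 28 2023.
Next: April 2023 → Fri Apr 28 2023.
May 2023: Sun May 28 2023.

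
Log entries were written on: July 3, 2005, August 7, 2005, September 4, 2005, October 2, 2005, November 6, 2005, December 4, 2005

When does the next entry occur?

January 1, 2006

These are Sundays at 28- or 35-day spacing (35, 28, 28, 35, 28).
The pattern: 1st Sunday of the month.
January 2006 — 1st Sunday is January 1, 2006.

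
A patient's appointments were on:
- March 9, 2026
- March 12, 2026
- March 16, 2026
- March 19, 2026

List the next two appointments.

March 23, 2026; March 26, 2026

Gaps: 3, 4, 3 days — not constant, but cyclic with period 2.
The events fall on every Monday and Thursday.
Next Monday: March 23, 2026.
The following Thursday is March 26, 2026.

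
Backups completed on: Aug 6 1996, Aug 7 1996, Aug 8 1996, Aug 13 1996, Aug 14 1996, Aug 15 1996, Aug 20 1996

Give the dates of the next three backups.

Aug 21 1996, Aug 22 1996, Aug 27 1996

The gap pattern 1, 1, 5, 1, 1, 5 repeats every 3 events.
These are the Tuesdays, Wednesdays and Thursdays of each week.
Next Wednesday: Aug 21 1996.
Next Thursday: Aug 22 1996.
The following Tuesday is Aug 27 1996.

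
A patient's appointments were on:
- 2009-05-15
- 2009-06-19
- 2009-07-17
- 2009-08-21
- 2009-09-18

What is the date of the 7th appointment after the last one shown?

These are Fridays at 28- or 35-day spacing (35, 28, 35, 28).
The pattern: 3rd Friday of the month.
October 2009 — 3rd Friday is 2009-10-16.
November 2009 — 3rd Friday is 2009-11-20.
3rd Friday of December 2009: 2009-12-18.
January 2010 — 3rd Friday is 2010-01-15.
3rd Friday of February 2010: 2010-02-19.
March 2010 — 3rd Friday is 2010-03-19.
3rd Friday of April 2010: 2010-04-16.

2010-04-16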